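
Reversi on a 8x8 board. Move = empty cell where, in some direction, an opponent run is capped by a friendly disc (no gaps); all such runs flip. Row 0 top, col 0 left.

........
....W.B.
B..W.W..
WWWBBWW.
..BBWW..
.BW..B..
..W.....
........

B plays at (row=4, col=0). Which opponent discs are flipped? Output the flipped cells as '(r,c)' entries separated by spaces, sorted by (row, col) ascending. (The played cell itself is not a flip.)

Dir NW: edge -> no flip
Dir N: opp run (3,0) capped by B -> flip
Dir NE: opp run (3,1), next='.' -> no flip
Dir W: edge -> no flip
Dir E: first cell '.' (not opp) -> no flip
Dir SW: edge -> no flip
Dir S: first cell '.' (not opp) -> no flip
Dir SE: first cell 'B' (not opp) -> no flip

Answer: (3,0)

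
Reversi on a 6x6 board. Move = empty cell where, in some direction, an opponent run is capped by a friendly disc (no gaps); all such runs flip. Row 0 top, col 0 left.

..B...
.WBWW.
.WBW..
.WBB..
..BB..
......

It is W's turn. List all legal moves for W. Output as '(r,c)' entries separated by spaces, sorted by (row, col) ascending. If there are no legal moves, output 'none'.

(0,1): flips 1 -> legal
(0,3): flips 1 -> legal
(2,4): no bracket -> illegal
(3,4): flips 2 -> legal
(4,1): flips 1 -> legal
(4,4): flips 2 -> legal
(5,1): no bracket -> illegal
(5,2): no bracket -> illegal
(5,3): flips 3 -> legal
(5,4): flips 2 -> legal

Answer: (0,1) (0,3) (3,4) (4,1) (4,4) (5,3) (5,4)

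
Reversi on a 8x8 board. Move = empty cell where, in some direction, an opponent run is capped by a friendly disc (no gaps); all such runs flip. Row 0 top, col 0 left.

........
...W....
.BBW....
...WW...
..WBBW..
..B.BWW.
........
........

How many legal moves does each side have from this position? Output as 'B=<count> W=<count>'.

Answer: B=10 W=8

Derivation:
-- B to move --
(0,2): no bracket -> illegal
(0,3): flips 3 -> legal
(0,4): flips 1 -> legal
(1,2): no bracket -> illegal
(1,4): no bracket -> illegal
(2,4): flips 2 -> legal
(2,5): flips 1 -> legal
(3,1): no bracket -> illegal
(3,2): flips 1 -> legal
(3,5): no bracket -> illegal
(3,6): flips 1 -> legal
(4,1): flips 1 -> legal
(4,6): flips 1 -> legal
(4,7): no bracket -> illegal
(5,1): no bracket -> illegal
(5,3): no bracket -> illegal
(5,7): flips 2 -> legal
(6,4): no bracket -> illegal
(6,5): no bracket -> illegal
(6,6): flips 1 -> legal
(6,7): no bracket -> illegal
B mobility = 10
-- W to move --
(1,0): no bracket -> illegal
(1,1): flips 1 -> legal
(1,2): no bracket -> illegal
(2,0): flips 2 -> legal
(3,0): no bracket -> illegal
(3,1): flips 1 -> legal
(3,2): no bracket -> illegal
(3,5): no bracket -> illegal
(4,1): no bracket -> illegal
(5,1): no bracket -> illegal
(5,3): flips 2 -> legal
(6,1): flips 2 -> legal
(6,2): flips 1 -> legal
(6,3): flips 1 -> legal
(6,4): flips 2 -> legal
(6,5): no bracket -> illegal
W mobility = 8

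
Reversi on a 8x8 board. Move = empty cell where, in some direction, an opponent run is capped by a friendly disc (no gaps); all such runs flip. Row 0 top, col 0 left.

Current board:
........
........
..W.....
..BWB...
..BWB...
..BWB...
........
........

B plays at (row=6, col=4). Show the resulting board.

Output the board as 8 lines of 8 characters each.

Place B at (6,4); scan 8 dirs for brackets.
Dir NW: opp run (5,3) capped by B -> flip
Dir N: first cell 'B' (not opp) -> no flip
Dir NE: first cell '.' (not opp) -> no flip
Dir W: first cell '.' (not opp) -> no flip
Dir E: first cell '.' (not opp) -> no flip
Dir SW: first cell '.' (not opp) -> no flip
Dir S: first cell '.' (not opp) -> no flip
Dir SE: first cell '.' (not opp) -> no flip
All flips: (5,3)

Answer: ........
........
..W.....
..BWB...
..BWB...
..BBB...
....B...
........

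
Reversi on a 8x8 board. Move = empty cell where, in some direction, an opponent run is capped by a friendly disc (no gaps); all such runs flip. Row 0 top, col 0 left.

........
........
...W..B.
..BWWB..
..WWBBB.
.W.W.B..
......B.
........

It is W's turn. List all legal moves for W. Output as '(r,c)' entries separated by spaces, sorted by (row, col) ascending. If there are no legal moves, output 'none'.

(1,5): no bracket -> illegal
(1,6): no bracket -> illegal
(1,7): flips 3 -> legal
(2,1): flips 1 -> legal
(2,2): flips 1 -> legal
(2,4): no bracket -> illegal
(2,5): no bracket -> illegal
(2,7): no bracket -> illegal
(3,1): flips 1 -> legal
(3,6): flips 1 -> legal
(3,7): no bracket -> illegal
(4,1): flips 1 -> legal
(4,7): flips 3 -> legal
(5,4): flips 1 -> legal
(5,6): flips 1 -> legal
(5,7): no bracket -> illegal
(6,4): no bracket -> illegal
(6,5): no bracket -> illegal
(6,7): no bracket -> illegal
(7,5): no bracket -> illegal
(7,6): no bracket -> illegal
(7,7): flips 3 -> legal

Answer: (1,7) (2,1) (2,2) (3,1) (3,6) (4,1) (4,7) (5,4) (5,6) (7,7)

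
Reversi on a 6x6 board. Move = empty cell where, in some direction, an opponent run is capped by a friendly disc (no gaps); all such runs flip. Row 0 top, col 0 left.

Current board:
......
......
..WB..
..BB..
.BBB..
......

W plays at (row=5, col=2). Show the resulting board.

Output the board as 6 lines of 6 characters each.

Answer: ......
......
..WB..
..WB..
.BWB..
..W...

Derivation:
Place W at (5,2); scan 8 dirs for brackets.
Dir NW: opp run (4,1), next='.' -> no flip
Dir N: opp run (4,2) (3,2) capped by W -> flip
Dir NE: opp run (4,3), next='.' -> no flip
Dir W: first cell '.' (not opp) -> no flip
Dir E: first cell '.' (not opp) -> no flip
Dir SW: edge -> no flip
Dir S: edge -> no flip
Dir SE: edge -> no flip
All flips: (3,2) (4,2)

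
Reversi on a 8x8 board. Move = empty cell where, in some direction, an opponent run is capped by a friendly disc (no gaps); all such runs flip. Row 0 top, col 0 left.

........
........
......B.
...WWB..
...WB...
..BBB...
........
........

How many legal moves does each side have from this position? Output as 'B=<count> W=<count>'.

Answer: B=6 W=7

Derivation:
-- B to move --
(2,2): flips 1 -> legal
(2,3): flips 2 -> legal
(2,4): flips 1 -> legal
(2,5): flips 2 -> legal
(3,2): flips 3 -> legal
(4,2): flips 1 -> legal
(4,5): no bracket -> illegal
B mobility = 6
-- W to move --
(1,5): no bracket -> illegal
(1,6): no bracket -> illegal
(1,7): no bracket -> illegal
(2,4): no bracket -> illegal
(2,5): no bracket -> illegal
(2,7): no bracket -> illegal
(3,6): flips 1 -> legal
(3,7): no bracket -> illegal
(4,1): no bracket -> illegal
(4,2): no bracket -> illegal
(4,5): flips 1 -> legal
(4,6): no bracket -> illegal
(5,1): no bracket -> illegal
(5,5): flips 1 -> legal
(6,1): flips 1 -> legal
(6,2): no bracket -> illegal
(6,3): flips 1 -> legal
(6,4): flips 2 -> legal
(6,5): flips 1 -> legal
W mobility = 7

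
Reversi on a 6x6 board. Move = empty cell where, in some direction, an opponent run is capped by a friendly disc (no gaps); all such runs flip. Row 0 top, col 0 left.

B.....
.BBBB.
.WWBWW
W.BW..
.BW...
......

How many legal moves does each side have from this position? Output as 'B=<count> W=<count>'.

Answer: B=8 W=8

Derivation:
-- B to move --
(1,0): flips 1 -> legal
(1,5): no bracket -> illegal
(2,0): flips 2 -> legal
(3,1): flips 2 -> legal
(3,4): flips 2 -> legal
(3,5): flips 1 -> legal
(4,0): no bracket -> illegal
(4,3): flips 2 -> legal
(4,4): flips 2 -> legal
(5,1): no bracket -> illegal
(5,2): flips 1 -> legal
(5,3): no bracket -> illegal
B mobility = 8
-- W to move --
(0,1): flips 1 -> legal
(0,2): flips 2 -> legal
(0,3): flips 4 -> legal
(0,4): flips 2 -> legal
(0,5): no bracket -> illegal
(1,0): no bracket -> illegal
(1,5): no bracket -> illegal
(2,0): no bracket -> illegal
(3,1): flips 1 -> legal
(3,4): no bracket -> illegal
(4,0): flips 1 -> legal
(4,3): flips 1 -> legal
(5,0): no bracket -> illegal
(5,1): no bracket -> illegal
(5,2): flips 1 -> legal
W mobility = 8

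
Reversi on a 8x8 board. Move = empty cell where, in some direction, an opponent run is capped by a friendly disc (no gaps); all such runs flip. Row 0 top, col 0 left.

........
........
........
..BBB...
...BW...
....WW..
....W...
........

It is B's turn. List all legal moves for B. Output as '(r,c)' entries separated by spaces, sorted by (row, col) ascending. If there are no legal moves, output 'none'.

(3,5): no bracket -> illegal
(4,5): flips 1 -> legal
(4,6): no bracket -> illegal
(5,3): no bracket -> illegal
(5,6): no bracket -> illegal
(6,3): no bracket -> illegal
(6,5): flips 1 -> legal
(6,6): flips 2 -> legal
(7,3): no bracket -> illegal
(7,4): flips 3 -> legal
(7,5): no bracket -> illegal

Answer: (4,5) (6,5) (6,6) (7,4)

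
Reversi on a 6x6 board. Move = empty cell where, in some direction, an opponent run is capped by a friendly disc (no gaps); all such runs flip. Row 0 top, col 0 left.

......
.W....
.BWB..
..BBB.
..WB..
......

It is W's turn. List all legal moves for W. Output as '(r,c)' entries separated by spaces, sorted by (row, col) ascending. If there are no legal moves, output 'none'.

(1,0): no bracket -> illegal
(1,2): no bracket -> illegal
(1,3): no bracket -> illegal
(1,4): no bracket -> illegal
(2,0): flips 1 -> legal
(2,4): flips 2 -> legal
(2,5): no bracket -> illegal
(3,0): no bracket -> illegal
(3,1): flips 1 -> legal
(3,5): no bracket -> illegal
(4,1): no bracket -> illegal
(4,4): flips 2 -> legal
(4,5): no bracket -> illegal
(5,2): no bracket -> illegal
(5,3): no bracket -> illegal
(5,4): no bracket -> illegal

Answer: (2,0) (2,4) (3,1) (4,4)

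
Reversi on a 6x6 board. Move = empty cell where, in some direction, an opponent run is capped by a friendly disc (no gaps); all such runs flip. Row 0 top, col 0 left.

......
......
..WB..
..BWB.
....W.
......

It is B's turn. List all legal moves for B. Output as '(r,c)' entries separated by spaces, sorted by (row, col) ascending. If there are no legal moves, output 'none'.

Answer: (1,2) (2,1) (4,3) (5,4)

Derivation:
(1,1): no bracket -> illegal
(1,2): flips 1 -> legal
(1,3): no bracket -> illegal
(2,1): flips 1 -> legal
(2,4): no bracket -> illegal
(3,1): no bracket -> illegal
(3,5): no bracket -> illegal
(4,2): no bracket -> illegal
(4,3): flips 1 -> legal
(4,5): no bracket -> illegal
(5,3): no bracket -> illegal
(5,4): flips 1 -> legal
(5,5): no bracket -> illegal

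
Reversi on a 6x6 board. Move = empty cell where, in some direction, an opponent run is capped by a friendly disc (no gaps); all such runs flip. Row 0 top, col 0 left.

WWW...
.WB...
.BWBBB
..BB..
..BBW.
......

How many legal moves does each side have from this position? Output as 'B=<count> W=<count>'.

Answer: B=3 W=6

Derivation:
-- B to move --
(0,3): no bracket -> illegal
(1,0): flips 1 -> legal
(1,3): no bracket -> illegal
(2,0): no bracket -> illegal
(3,1): no bracket -> illegal
(3,4): no bracket -> illegal
(3,5): no bracket -> illegal
(4,5): flips 1 -> legal
(5,3): no bracket -> illegal
(5,4): no bracket -> illegal
(5,5): flips 1 -> legal
B mobility = 3
-- W to move --
(0,3): no bracket -> illegal
(1,0): no bracket -> illegal
(1,3): flips 1 -> legal
(1,4): no bracket -> illegal
(1,5): no bracket -> illegal
(2,0): flips 1 -> legal
(3,0): no bracket -> illegal
(3,1): flips 1 -> legal
(3,4): flips 2 -> legal
(3,5): no bracket -> illegal
(4,1): flips 2 -> legal
(5,1): no bracket -> illegal
(5,2): flips 2 -> legal
(5,3): no bracket -> illegal
(5,4): no bracket -> illegal
W mobility = 6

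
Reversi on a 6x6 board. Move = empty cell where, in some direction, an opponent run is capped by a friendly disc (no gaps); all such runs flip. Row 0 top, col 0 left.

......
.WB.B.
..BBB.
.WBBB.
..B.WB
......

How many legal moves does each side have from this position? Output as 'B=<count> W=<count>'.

Answer: B=8 W=4

Derivation:
-- B to move --
(0,0): flips 1 -> legal
(0,1): no bracket -> illegal
(0,2): no bracket -> illegal
(1,0): flips 1 -> legal
(2,0): flips 1 -> legal
(2,1): no bracket -> illegal
(3,0): flips 1 -> legal
(3,5): no bracket -> illegal
(4,0): flips 1 -> legal
(4,1): no bracket -> illegal
(4,3): flips 1 -> legal
(5,3): no bracket -> illegal
(5,4): flips 1 -> legal
(5,5): flips 1 -> legal
B mobility = 8
-- W to move --
(0,1): no bracket -> illegal
(0,2): no bracket -> illegal
(0,3): no bracket -> illegal
(0,4): flips 3 -> legal
(0,5): no bracket -> illegal
(1,3): flips 2 -> legal
(1,5): no bracket -> illegal
(2,1): no bracket -> illegal
(2,5): no bracket -> illegal
(3,5): flips 3 -> legal
(4,1): no bracket -> illegal
(4,3): no bracket -> illegal
(5,1): no bracket -> illegal
(5,2): no bracket -> illegal
(5,3): flips 1 -> legal
(5,4): no bracket -> illegal
(5,5): no bracket -> illegal
W mobility = 4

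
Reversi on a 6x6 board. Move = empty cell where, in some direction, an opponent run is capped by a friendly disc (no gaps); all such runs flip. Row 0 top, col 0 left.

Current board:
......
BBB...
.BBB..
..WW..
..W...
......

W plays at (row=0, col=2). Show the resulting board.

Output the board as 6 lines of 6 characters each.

Answer: ..W...
BBW...
.BWB..
..WW..
..W...
......

Derivation:
Place W at (0,2); scan 8 dirs for brackets.
Dir NW: edge -> no flip
Dir N: edge -> no flip
Dir NE: edge -> no flip
Dir W: first cell '.' (not opp) -> no flip
Dir E: first cell '.' (not opp) -> no flip
Dir SW: opp run (1,1), next='.' -> no flip
Dir S: opp run (1,2) (2,2) capped by W -> flip
Dir SE: first cell '.' (not opp) -> no flip
All flips: (1,2) (2,2)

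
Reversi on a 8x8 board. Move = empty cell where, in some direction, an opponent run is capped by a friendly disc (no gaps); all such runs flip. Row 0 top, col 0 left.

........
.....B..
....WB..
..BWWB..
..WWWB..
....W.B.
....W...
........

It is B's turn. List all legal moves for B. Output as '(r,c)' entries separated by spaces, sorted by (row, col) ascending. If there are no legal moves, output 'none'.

Answer: (1,3) (2,3) (4,1) (5,1) (5,2) (5,3) (6,3) (6,5)

Derivation:
(1,3): flips 1 -> legal
(1,4): no bracket -> illegal
(2,2): no bracket -> illegal
(2,3): flips 2 -> legal
(3,1): no bracket -> illegal
(4,1): flips 3 -> legal
(5,1): flips 3 -> legal
(5,2): flips 3 -> legal
(5,3): flips 1 -> legal
(5,5): no bracket -> illegal
(6,3): flips 1 -> legal
(6,5): flips 2 -> legal
(7,3): no bracket -> illegal
(7,4): no bracket -> illegal
(7,5): no bracket -> illegal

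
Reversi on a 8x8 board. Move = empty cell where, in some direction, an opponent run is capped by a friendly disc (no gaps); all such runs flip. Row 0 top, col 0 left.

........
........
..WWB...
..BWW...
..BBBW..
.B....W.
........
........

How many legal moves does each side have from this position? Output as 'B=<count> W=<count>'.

Answer: B=8 W=10

Derivation:
-- B to move --
(1,1): flips 2 -> legal
(1,2): flips 1 -> legal
(1,3): flips 2 -> legal
(1,4): flips 1 -> legal
(2,1): flips 2 -> legal
(2,5): flips 1 -> legal
(3,1): no bracket -> illegal
(3,5): flips 2 -> legal
(3,6): no bracket -> illegal
(4,6): flips 1 -> legal
(4,7): no bracket -> illegal
(5,4): no bracket -> illegal
(5,5): no bracket -> illegal
(5,7): no bracket -> illegal
(6,5): no bracket -> illegal
(6,6): no bracket -> illegal
(6,7): no bracket -> illegal
B mobility = 8
-- W to move --
(1,3): no bracket -> illegal
(1,4): flips 1 -> legal
(1,5): flips 1 -> legal
(2,1): no bracket -> illegal
(2,5): flips 1 -> legal
(3,1): flips 1 -> legal
(3,5): no bracket -> illegal
(4,0): no bracket -> illegal
(4,1): flips 4 -> legal
(5,0): no bracket -> illegal
(5,2): flips 3 -> legal
(5,3): flips 1 -> legal
(5,4): flips 1 -> legal
(5,5): flips 1 -> legal
(6,0): flips 2 -> legal
(6,1): no bracket -> illegal
(6,2): no bracket -> illegal
W mobility = 10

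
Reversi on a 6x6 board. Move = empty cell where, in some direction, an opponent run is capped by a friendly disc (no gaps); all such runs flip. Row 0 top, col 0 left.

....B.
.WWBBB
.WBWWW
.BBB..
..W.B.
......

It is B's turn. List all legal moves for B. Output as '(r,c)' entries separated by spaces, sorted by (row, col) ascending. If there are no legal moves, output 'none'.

(0,0): flips 1 -> legal
(0,1): flips 2 -> legal
(0,2): flips 1 -> legal
(0,3): no bracket -> illegal
(1,0): flips 3 -> legal
(2,0): flips 1 -> legal
(3,0): no bracket -> illegal
(3,4): flips 1 -> legal
(3,5): flips 2 -> legal
(4,1): no bracket -> illegal
(4,3): no bracket -> illegal
(5,1): flips 1 -> legal
(5,2): flips 1 -> legal
(5,3): flips 1 -> legal

Answer: (0,0) (0,1) (0,2) (1,0) (2,0) (3,4) (3,5) (5,1) (5,2) (5,3)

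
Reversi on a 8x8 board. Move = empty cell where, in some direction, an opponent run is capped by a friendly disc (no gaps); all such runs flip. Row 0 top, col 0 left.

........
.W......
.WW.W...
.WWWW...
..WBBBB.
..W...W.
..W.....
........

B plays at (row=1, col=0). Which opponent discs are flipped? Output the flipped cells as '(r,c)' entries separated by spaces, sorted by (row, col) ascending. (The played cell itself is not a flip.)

Dir NW: edge -> no flip
Dir N: first cell '.' (not opp) -> no flip
Dir NE: first cell '.' (not opp) -> no flip
Dir W: edge -> no flip
Dir E: opp run (1,1), next='.' -> no flip
Dir SW: edge -> no flip
Dir S: first cell '.' (not opp) -> no flip
Dir SE: opp run (2,1) (3,2) capped by B -> flip

Answer: (2,1) (3,2)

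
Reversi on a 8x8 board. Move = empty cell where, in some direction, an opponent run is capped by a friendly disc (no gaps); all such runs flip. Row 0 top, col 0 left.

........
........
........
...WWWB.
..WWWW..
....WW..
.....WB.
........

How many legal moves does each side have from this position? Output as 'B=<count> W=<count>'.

-- B to move --
(2,2): flips 3 -> legal
(2,3): no bracket -> illegal
(2,4): no bracket -> illegal
(2,5): no bracket -> illegal
(2,6): no bracket -> illegal
(3,1): no bracket -> illegal
(3,2): flips 3 -> legal
(4,1): no bracket -> illegal
(4,6): no bracket -> illegal
(5,1): no bracket -> illegal
(5,2): no bracket -> illegal
(5,3): no bracket -> illegal
(5,6): no bracket -> illegal
(6,3): flips 2 -> legal
(6,4): flips 1 -> legal
(7,4): no bracket -> illegal
(7,5): no bracket -> illegal
(7,6): no bracket -> illegal
B mobility = 4
-- W to move --
(2,5): no bracket -> illegal
(2,6): no bracket -> illegal
(2,7): flips 1 -> legal
(3,7): flips 1 -> legal
(4,6): no bracket -> illegal
(4,7): no bracket -> illegal
(5,6): no bracket -> illegal
(5,7): no bracket -> illegal
(6,7): flips 1 -> legal
(7,5): no bracket -> illegal
(7,6): no bracket -> illegal
(7,7): flips 1 -> legal
W mobility = 4

Answer: B=4 W=4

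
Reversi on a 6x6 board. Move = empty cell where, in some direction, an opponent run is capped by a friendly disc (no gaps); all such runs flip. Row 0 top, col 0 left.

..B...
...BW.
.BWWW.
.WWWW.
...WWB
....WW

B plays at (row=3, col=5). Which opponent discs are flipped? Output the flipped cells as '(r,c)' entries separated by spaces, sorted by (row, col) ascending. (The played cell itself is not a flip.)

Dir NW: opp run (2,4) capped by B -> flip
Dir N: first cell '.' (not opp) -> no flip
Dir NE: edge -> no flip
Dir W: opp run (3,4) (3,3) (3,2) (3,1), next='.' -> no flip
Dir E: edge -> no flip
Dir SW: opp run (4,4), next='.' -> no flip
Dir S: first cell 'B' (not opp) -> no flip
Dir SE: edge -> no flip

Answer: (2,4)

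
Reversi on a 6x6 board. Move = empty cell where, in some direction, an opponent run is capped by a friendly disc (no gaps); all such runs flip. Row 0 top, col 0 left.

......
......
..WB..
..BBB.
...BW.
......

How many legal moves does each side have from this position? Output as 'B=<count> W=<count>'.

Answer: B=6 W=2

Derivation:
-- B to move --
(1,1): flips 1 -> legal
(1,2): flips 1 -> legal
(1,3): no bracket -> illegal
(2,1): flips 1 -> legal
(3,1): no bracket -> illegal
(3,5): no bracket -> illegal
(4,5): flips 1 -> legal
(5,3): no bracket -> illegal
(5,4): flips 1 -> legal
(5,5): flips 1 -> legal
B mobility = 6
-- W to move --
(1,2): no bracket -> illegal
(1,3): no bracket -> illegal
(1,4): no bracket -> illegal
(2,1): no bracket -> illegal
(2,4): flips 2 -> legal
(2,5): no bracket -> illegal
(3,1): no bracket -> illegal
(3,5): no bracket -> illegal
(4,1): no bracket -> illegal
(4,2): flips 2 -> legal
(4,5): no bracket -> illegal
(5,2): no bracket -> illegal
(5,3): no bracket -> illegal
(5,4): no bracket -> illegal
W mobility = 2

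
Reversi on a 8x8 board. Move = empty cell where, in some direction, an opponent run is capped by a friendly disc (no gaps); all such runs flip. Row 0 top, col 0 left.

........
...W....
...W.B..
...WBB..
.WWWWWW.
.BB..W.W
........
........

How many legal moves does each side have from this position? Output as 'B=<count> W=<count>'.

-- B to move --
(0,2): no bracket -> illegal
(0,3): no bracket -> illegal
(0,4): no bracket -> illegal
(1,2): flips 1 -> legal
(1,4): no bracket -> illegal
(2,2): no bracket -> illegal
(2,4): flips 2 -> legal
(3,0): flips 1 -> legal
(3,1): flips 1 -> legal
(3,2): flips 2 -> legal
(3,6): no bracket -> illegal
(3,7): no bracket -> illegal
(4,0): no bracket -> illegal
(4,7): no bracket -> illegal
(5,0): no bracket -> illegal
(5,3): flips 1 -> legal
(5,4): flips 1 -> legal
(5,6): flips 1 -> legal
(6,4): no bracket -> illegal
(6,5): flips 2 -> legal
(6,6): no bracket -> illegal
(6,7): no bracket -> illegal
B mobility = 9
-- W to move --
(1,4): no bracket -> illegal
(1,5): flips 2 -> legal
(1,6): flips 2 -> legal
(2,4): flips 2 -> legal
(2,6): flips 1 -> legal
(3,6): flips 2 -> legal
(4,0): no bracket -> illegal
(5,0): no bracket -> illegal
(5,3): no bracket -> illegal
(6,0): flips 1 -> legal
(6,1): flips 2 -> legal
(6,2): flips 1 -> legal
(6,3): flips 1 -> legal
W mobility = 9

Answer: B=9 W=9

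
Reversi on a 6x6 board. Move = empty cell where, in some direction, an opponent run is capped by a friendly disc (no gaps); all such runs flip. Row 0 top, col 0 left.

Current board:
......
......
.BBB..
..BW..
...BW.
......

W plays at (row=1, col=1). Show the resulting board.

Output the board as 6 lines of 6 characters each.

Answer: ......
.W....
.BWB..
..BW..
...BW.
......

Derivation:
Place W at (1,1); scan 8 dirs for brackets.
Dir NW: first cell '.' (not opp) -> no flip
Dir N: first cell '.' (not opp) -> no flip
Dir NE: first cell '.' (not opp) -> no flip
Dir W: first cell '.' (not opp) -> no flip
Dir E: first cell '.' (not opp) -> no flip
Dir SW: first cell '.' (not opp) -> no flip
Dir S: opp run (2,1), next='.' -> no flip
Dir SE: opp run (2,2) capped by W -> flip
All flips: (2,2)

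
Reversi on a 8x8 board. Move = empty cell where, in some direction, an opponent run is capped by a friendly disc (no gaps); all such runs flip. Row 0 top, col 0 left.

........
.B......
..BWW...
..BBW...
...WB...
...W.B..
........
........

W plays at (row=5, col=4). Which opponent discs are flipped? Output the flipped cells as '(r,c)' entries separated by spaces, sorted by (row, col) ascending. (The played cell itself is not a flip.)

Answer: (4,4)

Derivation:
Dir NW: first cell 'W' (not opp) -> no flip
Dir N: opp run (4,4) capped by W -> flip
Dir NE: first cell '.' (not opp) -> no flip
Dir W: first cell 'W' (not opp) -> no flip
Dir E: opp run (5,5), next='.' -> no flip
Dir SW: first cell '.' (not opp) -> no flip
Dir S: first cell '.' (not opp) -> no flip
Dir SE: first cell '.' (not opp) -> no flip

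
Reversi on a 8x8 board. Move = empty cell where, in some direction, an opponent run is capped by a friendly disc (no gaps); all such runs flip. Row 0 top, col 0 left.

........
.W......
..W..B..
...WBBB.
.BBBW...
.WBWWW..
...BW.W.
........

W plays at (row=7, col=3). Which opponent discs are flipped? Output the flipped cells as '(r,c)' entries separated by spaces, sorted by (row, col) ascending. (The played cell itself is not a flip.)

Answer: (6,3)

Derivation:
Dir NW: first cell '.' (not opp) -> no flip
Dir N: opp run (6,3) capped by W -> flip
Dir NE: first cell 'W' (not opp) -> no flip
Dir W: first cell '.' (not opp) -> no flip
Dir E: first cell '.' (not opp) -> no flip
Dir SW: edge -> no flip
Dir S: edge -> no flip
Dir SE: edge -> no flip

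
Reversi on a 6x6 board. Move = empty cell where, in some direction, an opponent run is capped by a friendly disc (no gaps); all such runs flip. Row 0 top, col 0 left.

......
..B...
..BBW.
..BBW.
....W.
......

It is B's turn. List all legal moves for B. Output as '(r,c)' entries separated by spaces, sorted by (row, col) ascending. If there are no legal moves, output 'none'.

Answer: (1,5) (2,5) (3,5) (4,5) (5,5)

Derivation:
(1,3): no bracket -> illegal
(1,4): no bracket -> illegal
(1,5): flips 1 -> legal
(2,5): flips 1 -> legal
(3,5): flips 1 -> legal
(4,3): no bracket -> illegal
(4,5): flips 1 -> legal
(5,3): no bracket -> illegal
(5,4): no bracket -> illegal
(5,5): flips 1 -> legal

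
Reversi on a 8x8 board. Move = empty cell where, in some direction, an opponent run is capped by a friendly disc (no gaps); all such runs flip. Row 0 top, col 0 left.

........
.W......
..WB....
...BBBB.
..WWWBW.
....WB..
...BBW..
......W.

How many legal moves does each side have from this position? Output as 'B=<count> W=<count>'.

Answer: B=12 W=11

Derivation:
-- B to move --
(0,0): flips 2 -> legal
(0,1): no bracket -> illegal
(0,2): no bracket -> illegal
(1,0): no bracket -> illegal
(1,2): no bracket -> illegal
(1,3): no bracket -> illegal
(2,0): no bracket -> illegal
(2,1): flips 1 -> legal
(3,1): no bracket -> illegal
(3,2): no bracket -> illegal
(3,7): flips 1 -> legal
(4,1): flips 3 -> legal
(4,7): flips 1 -> legal
(5,1): flips 1 -> legal
(5,2): flips 1 -> legal
(5,3): flips 3 -> legal
(5,6): flips 1 -> legal
(5,7): flips 1 -> legal
(6,6): flips 1 -> legal
(6,7): no bracket -> illegal
(7,4): no bracket -> illegal
(7,5): flips 1 -> legal
(7,7): no bracket -> illegal
B mobility = 12
-- W to move --
(1,2): no bracket -> illegal
(1,3): flips 2 -> legal
(1,4): no bracket -> illegal
(2,4): flips 4 -> legal
(2,5): flips 4 -> legal
(2,6): flips 2 -> legal
(2,7): flips 2 -> legal
(3,2): no bracket -> illegal
(3,7): no bracket -> illegal
(4,7): no bracket -> illegal
(5,2): no bracket -> illegal
(5,3): no bracket -> illegal
(5,6): flips 1 -> legal
(6,2): flips 2 -> legal
(6,6): flips 1 -> legal
(7,2): flips 1 -> legal
(7,3): flips 2 -> legal
(7,4): flips 1 -> legal
(7,5): no bracket -> illegal
W mobility = 11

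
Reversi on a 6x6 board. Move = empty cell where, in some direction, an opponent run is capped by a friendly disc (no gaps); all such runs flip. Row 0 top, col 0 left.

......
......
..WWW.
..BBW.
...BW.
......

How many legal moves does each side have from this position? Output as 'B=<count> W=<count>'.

-- B to move --
(1,1): flips 1 -> legal
(1,2): flips 1 -> legal
(1,3): flips 1 -> legal
(1,4): flips 1 -> legal
(1,5): flips 1 -> legal
(2,1): no bracket -> illegal
(2,5): flips 1 -> legal
(3,1): no bracket -> illegal
(3,5): flips 1 -> legal
(4,5): flips 1 -> legal
(5,3): no bracket -> illegal
(5,4): no bracket -> illegal
(5,5): flips 1 -> legal
B mobility = 9
-- W to move --
(2,1): no bracket -> illegal
(3,1): flips 2 -> legal
(4,1): flips 1 -> legal
(4,2): flips 3 -> legal
(5,2): flips 1 -> legal
(5,3): flips 2 -> legal
(5,4): no bracket -> illegal
W mobility = 5

Answer: B=9 W=5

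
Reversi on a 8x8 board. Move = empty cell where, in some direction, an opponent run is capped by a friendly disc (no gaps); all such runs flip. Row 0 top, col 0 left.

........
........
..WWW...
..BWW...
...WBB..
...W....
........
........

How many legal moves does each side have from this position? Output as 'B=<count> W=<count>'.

-- B to move --
(1,1): flips 2 -> legal
(1,2): flips 3 -> legal
(1,3): no bracket -> illegal
(1,4): flips 3 -> legal
(1,5): no bracket -> illegal
(2,1): no bracket -> illegal
(2,5): no bracket -> illegal
(3,1): no bracket -> illegal
(3,5): flips 2 -> legal
(4,2): flips 1 -> legal
(5,2): no bracket -> illegal
(5,4): flips 1 -> legal
(6,2): flips 1 -> legal
(6,3): no bracket -> illegal
(6,4): no bracket -> illegal
B mobility = 7
-- W to move --
(2,1): flips 1 -> legal
(3,1): flips 1 -> legal
(3,5): flips 1 -> legal
(3,6): no bracket -> illegal
(4,1): flips 1 -> legal
(4,2): flips 1 -> legal
(4,6): flips 2 -> legal
(5,4): flips 1 -> legal
(5,5): flips 1 -> legal
(5,6): flips 1 -> legal
W mobility = 9

Answer: B=7 W=9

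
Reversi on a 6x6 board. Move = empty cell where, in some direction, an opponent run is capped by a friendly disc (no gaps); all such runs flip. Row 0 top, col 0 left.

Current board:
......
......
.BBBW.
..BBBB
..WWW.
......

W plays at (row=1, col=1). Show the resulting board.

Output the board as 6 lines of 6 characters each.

Answer: ......
.W....
.BWBW.
..BWBB
..WWW.
......

Derivation:
Place W at (1,1); scan 8 dirs for brackets.
Dir NW: first cell '.' (not opp) -> no flip
Dir N: first cell '.' (not opp) -> no flip
Dir NE: first cell '.' (not opp) -> no flip
Dir W: first cell '.' (not opp) -> no flip
Dir E: first cell '.' (not opp) -> no flip
Dir SW: first cell '.' (not opp) -> no flip
Dir S: opp run (2,1), next='.' -> no flip
Dir SE: opp run (2,2) (3,3) capped by W -> flip
All flips: (2,2) (3,3)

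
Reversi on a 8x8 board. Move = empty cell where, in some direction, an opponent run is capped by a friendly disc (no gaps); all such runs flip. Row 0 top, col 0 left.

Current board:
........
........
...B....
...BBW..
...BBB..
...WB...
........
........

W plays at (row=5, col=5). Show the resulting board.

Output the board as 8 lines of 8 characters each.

Answer: ........
........
...B....
...BBW..
...BBW..
...WWW..
........
........

Derivation:
Place W at (5,5); scan 8 dirs for brackets.
Dir NW: opp run (4,4) (3,3), next='.' -> no flip
Dir N: opp run (4,5) capped by W -> flip
Dir NE: first cell '.' (not opp) -> no flip
Dir W: opp run (5,4) capped by W -> flip
Dir E: first cell '.' (not opp) -> no flip
Dir SW: first cell '.' (not opp) -> no flip
Dir S: first cell '.' (not opp) -> no flip
Dir SE: first cell '.' (not opp) -> no flip
All flips: (4,5) (5,4)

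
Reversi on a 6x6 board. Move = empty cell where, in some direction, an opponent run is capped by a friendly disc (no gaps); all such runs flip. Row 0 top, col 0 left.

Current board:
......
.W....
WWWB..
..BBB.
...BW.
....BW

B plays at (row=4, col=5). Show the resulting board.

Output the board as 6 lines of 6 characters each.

Answer: ......
.W....
WWWB..
..BBB.
...BBB
....BW

Derivation:
Place B at (4,5); scan 8 dirs for brackets.
Dir NW: first cell 'B' (not opp) -> no flip
Dir N: first cell '.' (not opp) -> no flip
Dir NE: edge -> no flip
Dir W: opp run (4,4) capped by B -> flip
Dir E: edge -> no flip
Dir SW: first cell 'B' (not opp) -> no flip
Dir S: opp run (5,5), next=edge -> no flip
Dir SE: edge -> no flip
All flips: (4,4)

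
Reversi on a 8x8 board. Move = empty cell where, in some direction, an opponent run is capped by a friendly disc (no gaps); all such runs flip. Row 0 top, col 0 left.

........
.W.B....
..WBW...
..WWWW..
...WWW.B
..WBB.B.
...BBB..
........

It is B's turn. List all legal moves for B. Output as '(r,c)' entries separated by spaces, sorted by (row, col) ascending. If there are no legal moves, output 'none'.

Answer: (1,4) (2,1) (2,5) (2,6) (3,1) (3,6) (4,1) (4,6) (5,1)

Derivation:
(0,0): no bracket -> illegal
(0,1): no bracket -> illegal
(0,2): no bracket -> illegal
(1,0): no bracket -> illegal
(1,2): no bracket -> illegal
(1,4): flips 3 -> legal
(1,5): no bracket -> illegal
(2,0): no bracket -> illegal
(2,1): flips 3 -> legal
(2,5): flips 1 -> legal
(2,6): flips 2 -> legal
(3,1): flips 1 -> legal
(3,6): flips 1 -> legal
(4,1): flips 2 -> legal
(4,2): no bracket -> illegal
(4,6): flips 2 -> legal
(5,1): flips 1 -> legal
(5,5): no bracket -> illegal
(6,1): no bracket -> illegal
(6,2): no bracket -> illegal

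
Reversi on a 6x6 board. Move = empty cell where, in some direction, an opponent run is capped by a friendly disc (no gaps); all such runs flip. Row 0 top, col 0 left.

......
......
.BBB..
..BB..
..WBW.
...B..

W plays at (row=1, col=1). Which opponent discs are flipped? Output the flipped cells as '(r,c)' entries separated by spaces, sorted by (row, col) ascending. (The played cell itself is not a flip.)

Dir NW: first cell '.' (not opp) -> no flip
Dir N: first cell '.' (not opp) -> no flip
Dir NE: first cell '.' (not opp) -> no flip
Dir W: first cell '.' (not opp) -> no flip
Dir E: first cell '.' (not opp) -> no flip
Dir SW: first cell '.' (not opp) -> no flip
Dir S: opp run (2,1), next='.' -> no flip
Dir SE: opp run (2,2) (3,3) capped by W -> flip

Answer: (2,2) (3,3)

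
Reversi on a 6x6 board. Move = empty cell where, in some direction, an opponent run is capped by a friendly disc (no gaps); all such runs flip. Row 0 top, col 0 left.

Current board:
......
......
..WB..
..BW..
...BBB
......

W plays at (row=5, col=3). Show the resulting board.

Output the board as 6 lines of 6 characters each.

Answer: ......
......
..WB..
..BW..
...WBB
...W..

Derivation:
Place W at (5,3); scan 8 dirs for brackets.
Dir NW: first cell '.' (not opp) -> no flip
Dir N: opp run (4,3) capped by W -> flip
Dir NE: opp run (4,4), next='.' -> no flip
Dir W: first cell '.' (not opp) -> no flip
Dir E: first cell '.' (not opp) -> no flip
Dir SW: edge -> no flip
Dir S: edge -> no flip
Dir SE: edge -> no flip
All flips: (4,3)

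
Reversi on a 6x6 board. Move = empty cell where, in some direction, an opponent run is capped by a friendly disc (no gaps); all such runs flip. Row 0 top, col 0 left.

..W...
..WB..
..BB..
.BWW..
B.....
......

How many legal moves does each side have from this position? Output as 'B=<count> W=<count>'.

Answer: B=7 W=6

Derivation:
-- B to move --
(0,1): flips 1 -> legal
(0,3): no bracket -> illegal
(1,1): flips 1 -> legal
(2,1): no bracket -> illegal
(2,4): no bracket -> illegal
(3,4): flips 2 -> legal
(4,1): flips 1 -> legal
(4,2): flips 1 -> legal
(4,3): flips 1 -> legal
(4,4): flips 1 -> legal
B mobility = 7
-- W to move --
(0,3): flips 2 -> legal
(0,4): no bracket -> illegal
(1,1): flips 1 -> legal
(1,4): flips 2 -> legal
(2,0): no bracket -> illegal
(2,1): no bracket -> illegal
(2,4): flips 1 -> legal
(3,0): flips 1 -> legal
(3,4): flips 1 -> legal
(4,1): no bracket -> illegal
(4,2): no bracket -> illegal
(5,0): no bracket -> illegal
(5,1): no bracket -> illegal
W mobility = 6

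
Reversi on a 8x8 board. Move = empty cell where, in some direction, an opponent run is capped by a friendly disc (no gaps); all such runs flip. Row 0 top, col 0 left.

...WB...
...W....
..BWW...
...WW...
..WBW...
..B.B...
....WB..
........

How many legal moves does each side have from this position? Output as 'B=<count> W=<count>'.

Answer: B=9 W=8

Derivation:
-- B to move --
(0,2): flips 1 -> legal
(1,2): no bracket -> illegal
(1,4): flips 3 -> legal
(1,5): no bracket -> illegal
(2,5): flips 3 -> legal
(3,1): no bracket -> illegal
(3,2): flips 1 -> legal
(3,5): no bracket -> illegal
(4,1): flips 1 -> legal
(4,5): flips 1 -> legal
(5,1): no bracket -> illegal
(5,3): no bracket -> illegal
(5,5): flips 2 -> legal
(6,3): flips 1 -> legal
(7,3): no bracket -> illegal
(7,4): flips 1 -> legal
(7,5): no bracket -> illegal
B mobility = 9
-- W to move --
(0,5): flips 1 -> legal
(1,1): flips 1 -> legal
(1,2): no bracket -> illegal
(1,4): no bracket -> illegal
(1,5): no bracket -> illegal
(2,1): flips 1 -> legal
(3,1): flips 1 -> legal
(3,2): no bracket -> illegal
(4,1): no bracket -> illegal
(4,5): no bracket -> illegal
(5,1): no bracket -> illegal
(5,3): flips 1 -> legal
(5,5): no bracket -> illegal
(5,6): no bracket -> illegal
(6,1): flips 2 -> legal
(6,2): flips 1 -> legal
(6,3): no bracket -> illegal
(6,6): flips 1 -> legal
(7,4): no bracket -> illegal
(7,5): no bracket -> illegal
(7,6): no bracket -> illegal
W mobility = 8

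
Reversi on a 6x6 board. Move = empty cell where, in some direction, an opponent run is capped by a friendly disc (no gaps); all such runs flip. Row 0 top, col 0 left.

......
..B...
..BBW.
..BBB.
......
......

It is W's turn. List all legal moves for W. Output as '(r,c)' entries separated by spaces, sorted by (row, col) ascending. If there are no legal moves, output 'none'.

(0,1): no bracket -> illegal
(0,2): no bracket -> illegal
(0,3): no bracket -> illegal
(1,1): no bracket -> illegal
(1,3): no bracket -> illegal
(1,4): no bracket -> illegal
(2,1): flips 2 -> legal
(2,5): no bracket -> illegal
(3,1): no bracket -> illegal
(3,5): no bracket -> illegal
(4,1): no bracket -> illegal
(4,2): flips 1 -> legal
(4,3): no bracket -> illegal
(4,4): flips 1 -> legal
(4,5): no bracket -> illegal

Answer: (2,1) (4,2) (4,4)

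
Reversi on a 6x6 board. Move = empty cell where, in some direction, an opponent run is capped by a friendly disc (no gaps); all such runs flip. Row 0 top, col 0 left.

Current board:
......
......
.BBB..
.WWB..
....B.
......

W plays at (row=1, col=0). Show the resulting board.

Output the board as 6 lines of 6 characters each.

Answer: ......
W.....
.WBB..
.WWB..
....B.
......

Derivation:
Place W at (1,0); scan 8 dirs for brackets.
Dir NW: edge -> no flip
Dir N: first cell '.' (not opp) -> no flip
Dir NE: first cell '.' (not opp) -> no flip
Dir W: edge -> no flip
Dir E: first cell '.' (not opp) -> no flip
Dir SW: edge -> no flip
Dir S: first cell '.' (not opp) -> no flip
Dir SE: opp run (2,1) capped by W -> flip
All flips: (2,1)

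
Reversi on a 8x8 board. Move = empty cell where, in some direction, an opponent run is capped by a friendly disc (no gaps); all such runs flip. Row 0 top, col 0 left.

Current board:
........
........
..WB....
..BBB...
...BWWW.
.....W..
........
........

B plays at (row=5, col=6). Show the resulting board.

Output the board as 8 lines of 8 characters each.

Answer: ........
........
..WB....
..BBB...
...BWBW.
.....WB.
........
........

Derivation:
Place B at (5,6); scan 8 dirs for brackets.
Dir NW: opp run (4,5) capped by B -> flip
Dir N: opp run (4,6), next='.' -> no flip
Dir NE: first cell '.' (not opp) -> no flip
Dir W: opp run (5,5), next='.' -> no flip
Dir E: first cell '.' (not opp) -> no flip
Dir SW: first cell '.' (not opp) -> no flip
Dir S: first cell '.' (not opp) -> no flip
Dir SE: first cell '.' (not opp) -> no flip
All flips: (4,5)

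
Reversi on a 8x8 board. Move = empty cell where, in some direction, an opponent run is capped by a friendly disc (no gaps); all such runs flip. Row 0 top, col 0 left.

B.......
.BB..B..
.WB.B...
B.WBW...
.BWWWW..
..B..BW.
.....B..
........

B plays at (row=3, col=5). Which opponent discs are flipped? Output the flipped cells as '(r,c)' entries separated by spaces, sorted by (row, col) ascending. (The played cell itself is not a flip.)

Answer: (3,4) (4,5)

Derivation:
Dir NW: first cell 'B' (not opp) -> no flip
Dir N: first cell '.' (not opp) -> no flip
Dir NE: first cell '.' (not opp) -> no flip
Dir W: opp run (3,4) capped by B -> flip
Dir E: first cell '.' (not opp) -> no flip
Dir SW: opp run (4,4), next='.' -> no flip
Dir S: opp run (4,5) capped by B -> flip
Dir SE: first cell '.' (not opp) -> no flip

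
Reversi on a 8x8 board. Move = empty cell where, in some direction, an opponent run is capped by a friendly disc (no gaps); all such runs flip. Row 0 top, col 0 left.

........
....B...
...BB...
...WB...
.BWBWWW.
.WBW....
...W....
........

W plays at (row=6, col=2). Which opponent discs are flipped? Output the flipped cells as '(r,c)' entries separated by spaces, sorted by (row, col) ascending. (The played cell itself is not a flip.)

Dir NW: first cell 'W' (not opp) -> no flip
Dir N: opp run (5,2) capped by W -> flip
Dir NE: first cell 'W' (not opp) -> no flip
Dir W: first cell '.' (not opp) -> no flip
Dir E: first cell 'W' (not opp) -> no flip
Dir SW: first cell '.' (not opp) -> no flip
Dir S: first cell '.' (not opp) -> no flip
Dir SE: first cell '.' (not opp) -> no flip

Answer: (5,2)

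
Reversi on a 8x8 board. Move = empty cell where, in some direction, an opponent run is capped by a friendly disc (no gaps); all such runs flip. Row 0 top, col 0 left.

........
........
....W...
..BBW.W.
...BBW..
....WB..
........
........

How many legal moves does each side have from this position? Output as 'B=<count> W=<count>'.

-- B to move --
(1,3): no bracket -> illegal
(1,4): flips 2 -> legal
(1,5): flips 1 -> legal
(2,3): no bracket -> illegal
(2,5): flips 1 -> legal
(2,6): no bracket -> illegal
(2,7): no bracket -> illegal
(3,5): flips 2 -> legal
(3,7): no bracket -> illegal
(4,6): flips 1 -> legal
(4,7): no bracket -> illegal
(5,3): flips 1 -> legal
(5,6): no bracket -> illegal
(6,3): no bracket -> illegal
(6,4): flips 1 -> legal
(6,5): flips 1 -> legal
B mobility = 8
-- W to move --
(2,1): flips 2 -> legal
(2,2): no bracket -> illegal
(2,3): no bracket -> illegal
(3,1): flips 2 -> legal
(3,5): no bracket -> illegal
(4,1): no bracket -> illegal
(4,2): flips 3 -> legal
(4,6): no bracket -> illegal
(5,2): flips 1 -> legal
(5,3): no bracket -> illegal
(5,6): flips 1 -> legal
(6,4): no bracket -> illegal
(6,5): flips 1 -> legal
(6,6): no bracket -> illegal
W mobility = 6

Answer: B=8 W=6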